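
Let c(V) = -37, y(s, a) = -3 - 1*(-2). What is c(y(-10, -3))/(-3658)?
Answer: 37/3658 ≈ 0.010115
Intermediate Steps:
y(s, a) = -1 (y(s, a) = -3 + 2 = -1)
c(y(-10, -3))/(-3658) = -37/(-3658) = -37*(-1/3658) = 37/3658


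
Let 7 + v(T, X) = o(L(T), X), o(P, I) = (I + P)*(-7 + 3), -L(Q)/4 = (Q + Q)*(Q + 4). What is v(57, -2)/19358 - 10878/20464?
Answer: 516587659/99035528 ≈ 5.2162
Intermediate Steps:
L(Q) = -8*Q*(4 + Q) (L(Q) = -4*(Q + Q)*(Q + 4) = -4*2*Q*(4 + Q) = -8*Q*(4 + Q))
o(P, I) = -4*I - 4*P (o(P, I) = (I + P)*(-4) = -4*I - 4*P)
v(T, X) = -7 - 4*X + 32*T*(4 + T) (v(T, X) = -7 + (-4*X - (-32)*T*(4 + T)) = -7 + (-4*X + 32*T*(4 + T)) = -7 - 4*X + 32*T*(4 + T))
v(57, -2)/19358 - 10878/20464 = (-7 - 4*(-2) + 32*57*(4 + 57))/19358 - 10878/20464 = (-7 + 8 + 32*57*61)*(1/19358) - 10878*1/20464 = (-7 + 8 + 111264)*(1/19358) - 5439/10232 = 111265*(1/19358) - 5439/10232 = 111265/19358 - 5439/10232 = 516587659/99035528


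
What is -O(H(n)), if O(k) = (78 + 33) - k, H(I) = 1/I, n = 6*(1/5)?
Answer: -661/6 ≈ -110.17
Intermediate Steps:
n = 6/5 (n = 6*(1*(⅕)) = 6*(⅕) = 6/5 ≈ 1.2000)
O(k) = 111 - k
-O(H(n)) = -(111 - 1/6/5) = -(111 - 1*⅚) = -(111 - ⅚) = -1*661/6 = -661/6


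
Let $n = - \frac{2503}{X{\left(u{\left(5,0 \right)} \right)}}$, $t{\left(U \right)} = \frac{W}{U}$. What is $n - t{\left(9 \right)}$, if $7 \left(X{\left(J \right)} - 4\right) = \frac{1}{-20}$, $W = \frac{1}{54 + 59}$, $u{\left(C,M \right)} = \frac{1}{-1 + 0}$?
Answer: $- \frac{356377699}{568503} \approx -626.87$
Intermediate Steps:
$u{\left(C,M \right)} = -1$ ($u{\left(C,M \right)} = \frac{1}{-1} = -1$)
$W = \frac{1}{113} \approx 0.0088496$
$X{\left(J \right)} = \frac{559}{140}$ ($X{\left(J \right)} = 4 + \frac{1}{7 \left(-20\right)} = 4 + \frac{1}{7} \left(- \frac{1}{20}\right) = 4 - \frac{1}{140} = \frac{559}{140}$)
$t{\left(U \right)} = \frac{1}{113 U}$
$n = - \frac{350420}{559}$ ($n = - \frac{2503}{\frac{559}{140}} = \left(-2503\right) \frac{140}{559} = - \frac{350420}{559} \approx -626.87$)
$n - t{\left(9 \right)} = - \frac{350420}{559} - \frac{1}{113 \cdot 9} = - \frac{350420}{559} - \frac{1}{113} \cdot \frac{1}{9} = - \frac{350420}{559} - \frac{1}{1017} = - \frac{356377699}{568503}$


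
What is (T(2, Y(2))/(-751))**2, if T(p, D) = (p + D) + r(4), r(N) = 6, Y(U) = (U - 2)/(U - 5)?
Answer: 64/564001 ≈ 0.00011348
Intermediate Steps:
Y(U) = (-2 + U)/(-5 + U)
T(p, D) = 6 + D + p (T(p, D) = (p + D) + 6 = (D + p) + 6 = 6 + D + p)
(T(2, Y(2))/(-751))**2 = ((6 + (-2 + 2)/(-5 + 2) + 2)/(-751))**2 = ((6 + 0/(-3) + 2)*(-1/751))**2 = ((6 - 1/3*0 + 2)*(-1/751))**2 = ((6 + 0 + 2)*(-1/751))**2 = (8*(-1/751))**2 = (-8/751)**2 = 64/564001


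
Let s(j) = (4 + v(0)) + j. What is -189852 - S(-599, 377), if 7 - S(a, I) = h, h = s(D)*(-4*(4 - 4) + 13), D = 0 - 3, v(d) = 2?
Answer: -189820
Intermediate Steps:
D = -3
s(j) = 6 + j (s(j) = (4 + 2) + j = 6 + j)
h = 39 (h = (6 - 3)*(-4*(4 - 4) + 13) = 3*(-4*0 + 13) = 3*(0 + 13) = 3*13 = 39)
S(a, I) = -32 (S(a, I) = 7 - 1*39 = 7 - 39 = -32)
-189852 - S(-599, 377) = -189852 - 1*(-32) = -189852 + 32 = -189820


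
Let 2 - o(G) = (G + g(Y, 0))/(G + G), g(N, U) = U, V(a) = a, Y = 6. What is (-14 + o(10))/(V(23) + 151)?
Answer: -25/348 ≈ -0.071839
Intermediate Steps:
o(G) = 3/2 (o(G) = 2 - (G + 0)/(G + G) = 2 - G/(2*G) = 2 - G*1/(2*G) = 2 - 1*½ = 2 - ½ = 3/2)
(-14 + o(10))/(V(23) + 151) = (-14 + 3/2)/(23 + 151) = -25/2/174 = -25/2*1/174 = -25/348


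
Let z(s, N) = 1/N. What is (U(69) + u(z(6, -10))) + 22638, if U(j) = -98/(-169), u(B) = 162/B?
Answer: 3552140/169 ≈ 21019.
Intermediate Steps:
z(s, N) = 1/N
U(j) = 98/169 (U(j) = -98*(-1/169) = 98/169)
(U(69) + u(z(6, -10))) + 22638 = (98/169 + 162/(1/(-10))) + 22638 = (98/169 + 162/(-⅒)) + 22638 = (98/169 + 162*(-10)) + 22638 = (98/169 - 1620) + 22638 = -273682/169 + 22638 = 3552140/169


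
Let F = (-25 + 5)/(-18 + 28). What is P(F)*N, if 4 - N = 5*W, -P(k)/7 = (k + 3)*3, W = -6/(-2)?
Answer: 231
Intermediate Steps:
W = 3 (W = -6*(-½) = 3)
F = -2 (F = -20/10 = -20*⅒ = -2)
P(k) = -63 - 21*k (P(k) = -7*(k + 3)*3 = -7*(3 + k)*3 = -7*(9 + 3*k) = -63 - 21*k)
N = -11 (N = 4 - 5*3 = 4 - 1*15 = 4 - 15 = -11)
P(F)*N = (-63 - 21*(-2))*(-11) = (-63 + 42)*(-11) = -21*(-11) = 231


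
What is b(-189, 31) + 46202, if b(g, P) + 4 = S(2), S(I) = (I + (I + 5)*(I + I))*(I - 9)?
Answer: 45988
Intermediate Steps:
S(I) = (-9 + I)*(I + 2*I*(5 + I)) (S(I) = (I + (5 + I)*(2*I))*(-9 + I) = (I + 2*I*(5 + I))*(-9 + I) = (-9 + I)*(I + 2*I*(5 + I)))
b(g, P) = -214 (b(g, P) = -4 + 2*(-99 - 7*2 + 2*2**2) = -4 + 2*(-99 - 14 + 2*4) = -4 + 2*(-99 - 14 + 8) = -4 + 2*(-105) = -4 - 210 = -214)
b(-189, 31) + 46202 = -214 + 46202 = 45988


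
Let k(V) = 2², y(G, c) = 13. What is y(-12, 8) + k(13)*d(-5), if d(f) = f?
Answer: -7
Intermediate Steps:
k(V) = 4
y(-12, 8) + k(13)*d(-5) = 13 + 4*(-5) = 13 - 20 = -7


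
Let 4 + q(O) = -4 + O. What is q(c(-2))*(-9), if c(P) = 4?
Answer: 36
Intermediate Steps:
q(O) = -8 + O (q(O) = -4 + (-4 + O) = -8 + O)
q(c(-2))*(-9) = (-8 + 4)*(-9) = -4*(-9) = 36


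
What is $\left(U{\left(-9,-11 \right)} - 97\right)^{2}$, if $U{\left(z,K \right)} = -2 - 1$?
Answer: $10000$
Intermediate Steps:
$U{\left(z,K \right)} = -3$ ($U{\left(z,K \right)} = -2 - 1 = -3$)
$\left(U{\left(-9,-11 \right)} - 97\right)^{2} = \left(-3 - 97\right)^{2} = \left(-100\right)^{2} = 10000$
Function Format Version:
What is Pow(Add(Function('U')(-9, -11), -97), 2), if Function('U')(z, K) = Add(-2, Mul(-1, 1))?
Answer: 10000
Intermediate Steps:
Function('U')(z, K) = -3 (Function('U')(z, K) = Add(-2, -1) = -3)
Pow(Add(Function('U')(-9, -11), -97), 2) = Pow(Add(-3, -97), 2) = Pow(-100, 2) = 10000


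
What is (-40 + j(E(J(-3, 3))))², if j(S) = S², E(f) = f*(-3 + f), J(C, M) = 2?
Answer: 1296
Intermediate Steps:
(-40 + j(E(J(-3, 3))))² = (-40 + (2*(-3 + 2))²)² = (-40 + (2*(-1))²)² = (-40 + (-2)²)² = (-40 + 4)² = (-36)² = 1296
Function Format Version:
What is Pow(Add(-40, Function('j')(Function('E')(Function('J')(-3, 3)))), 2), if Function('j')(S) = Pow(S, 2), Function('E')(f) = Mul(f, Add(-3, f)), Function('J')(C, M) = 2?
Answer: 1296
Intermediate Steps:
Pow(Add(-40, Function('j')(Function('E')(Function('J')(-3, 3)))), 2) = Pow(Add(-40, Pow(Mul(2, Add(-3, 2)), 2)), 2) = Pow(Add(-40, Pow(Mul(2, -1), 2)), 2) = Pow(Add(-40, Pow(-2, 2)), 2) = Pow(Add(-40, 4), 2) = Pow(-36, 2) = 1296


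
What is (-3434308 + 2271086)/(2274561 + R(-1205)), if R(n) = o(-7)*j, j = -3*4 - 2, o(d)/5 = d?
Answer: -1163222/2275051 ≈ -0.51130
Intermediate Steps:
o(d) = 5*d
j = -14 (j = -12 - 2 = -14)
R(n) = 490 (R(n) = (5*(-7))*(-14) = -35*(-14) = 490)
(-3434308 + 2271086)/(2274561 + R(-1205)) = (-3434308 + 2271086)/(2274561 + 490) = -1163222/2275051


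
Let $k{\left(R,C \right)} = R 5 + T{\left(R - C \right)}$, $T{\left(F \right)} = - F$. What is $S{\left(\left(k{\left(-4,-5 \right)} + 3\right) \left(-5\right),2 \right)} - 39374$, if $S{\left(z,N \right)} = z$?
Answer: $-39284$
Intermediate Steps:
$k{\left(R,C \right)} = C + 4 R$ ($k{\left(R,C \right)} = R 5 - \left(R - C\right) = 5 R + \left(C - R\right) = C + 4 R$)
$S{\left(\left(k{\left(-4,-5 \right)} + 3\right) \left(-5\right),2 \right)} - 39374 = \left(\left(-5 + 4 \left(-4\right)\right) + 3\right) \left(-5\right) - 39374 = \left(\left(-5 - 16\right) + 3\right) \left(-5\right) - 39374 = \left(-21 + 3\right) \left(-5\right) - 39374 = \left(-18\right) \left(-5\right) - 39374 = 90 - 39374 = -39284$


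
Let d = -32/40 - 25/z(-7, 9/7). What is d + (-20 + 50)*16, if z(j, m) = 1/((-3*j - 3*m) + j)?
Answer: 7897/35 ≈ 225.63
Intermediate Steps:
z(j, m) = 1/(-3*m - 2*j)
d = -8903/35 (d = -32/40 - 25/((-1/(2*(-7) + 3*(9/7)))) = -32*1/40 - 25/((-1/(-14 + 3*(9*(⅐))))) = -⅘ - 25/((-1/(-14 + 3*(9/7)))) = -⅘ - 25/((-1/(-14 + 27/7))) = -⅘ - 25/((-1/(-71/7))) = -⅘ - 25/((-1*(-7/71))) = -⅘ - 25/7/71 = -⅘ - 25*71/7 = -⅘ - 1775/7 = -8903/35 ≈ -254.37)
d + (-20 + 50)*16 = -8903/35 + (-20 + 50)*16 = -8903/35 + 30*16 = -8903/35 + 480 = 7897/35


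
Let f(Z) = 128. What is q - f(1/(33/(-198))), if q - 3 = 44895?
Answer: 44770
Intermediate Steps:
q = 44898 (q = 3 + 44895 = 44898)
q - f(1/(33/(-198))) = 44898 - 1*128 = 44898 - 128 = 44770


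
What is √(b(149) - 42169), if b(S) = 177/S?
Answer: 2*I*√234041899/149 ≈ 205.35*I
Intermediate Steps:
√(b(149) - 42169) = √(177/149 - 42169) = √(-6283004/149) = 2*I*√234041899/149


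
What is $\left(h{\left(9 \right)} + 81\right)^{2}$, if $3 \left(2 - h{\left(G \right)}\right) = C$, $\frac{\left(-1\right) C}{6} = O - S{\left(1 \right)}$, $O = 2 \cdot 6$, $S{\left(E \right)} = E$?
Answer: $11025$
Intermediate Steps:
$O = 12$
$C = -66$ ($C = - 6 \left(12 - 1\right) = \left(-6\right) 11 = -66$)
$h{\left(G \right)} = 24$ ($h{\left(G \right)} = 2 - -22 = 2 + 22 = 24$)
$\left(h{\left(9 \right)} + 81\right)^{2} = \left(24 + 81\right)^{2} = 105^{2} = 11025$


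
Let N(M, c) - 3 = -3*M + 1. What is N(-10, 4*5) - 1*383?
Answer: -349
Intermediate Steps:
N(M, c) = 4 - 3*M (N(M, c) = 3 + (-3*M + 1) = 3 + (1 - 3*M) = 4 - 3*M)
N(-10, 4*5) - 1*383 = (4 - 3*(-10)) - 1*383 = (4 + 30) - 383 = 34 - 383 = -349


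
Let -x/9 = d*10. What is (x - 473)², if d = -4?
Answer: 12769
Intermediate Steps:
x = 360 (x = -(-36)*10 = -9*(-40) = 360)
(x - 473)² = (360 - 473)² = (-113)² = 12769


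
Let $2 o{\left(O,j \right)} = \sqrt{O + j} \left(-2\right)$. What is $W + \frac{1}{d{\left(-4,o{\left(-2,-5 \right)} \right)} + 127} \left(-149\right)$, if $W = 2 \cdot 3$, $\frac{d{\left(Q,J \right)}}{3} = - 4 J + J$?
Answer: $\frac{81253}{16696} + \frac{1341 i \sqrt{7}}{16696} \approx 4.8666 + 0.2125 i$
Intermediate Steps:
$o{\left(O,j \right)} = - \sqrt{O + j}$ ($o{\left(O,j \right)} = \frac{\sqrt{O + j} \left(-2\right)}{2} = \frac{\left(-2\right) \sqrt{O + j}}{2} = - \sqrt{O + j}$)
$d{\left(Q,J \right)} = - 9 J$ ($d{\left(Q,J \right)} = 3 \left(- 4 J + J\right) = 3 \left(- 3 J\right) = - 9 J$)
$W = 6$
$W + \frac{1}{d{\left(-4,o{\left(-2,-5 \right)} \right)} + 127} \left(-149\right) = 6 + \frac{1}{- 9 \left(- \sqrt{-2 - 5}\right) + 127} \left(-149\right) = 6 + \frac{1}{- 9 \left(- \sqrt{-7}\right) + 127} \left(-149\right) = 6 + \frac{1}{- 9 \left(- i \sqrt{7}\right) + 127} \left(-149\right) = 6 + \frac{1}{9 i \sqrt{7} + 127} \left(-149\right) = 6 + \frac{1}{127 + 9 i \sqrt{7}} \left(-149\right) = 6 - \frac{149}{127 + 9 i \sqrt{7}}$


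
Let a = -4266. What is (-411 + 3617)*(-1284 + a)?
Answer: -17793300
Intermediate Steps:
(-411 + 3617)*(-1284 + a) = (-411 + 3617)*(-1284 - 4266) = 3206*(-5550) = -17793300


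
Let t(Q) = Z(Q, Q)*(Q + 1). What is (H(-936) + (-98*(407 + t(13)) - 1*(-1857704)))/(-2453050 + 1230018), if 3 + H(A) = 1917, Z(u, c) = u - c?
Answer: -454933/305758 ≈ -1.4879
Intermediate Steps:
t(Q) = 0 (t(Q) = (Q - Q)*(Q + 1) = 0*(1 + Q) = 0)
H(A) = 1914 (H(A) = -3 + 1917 = 1914)
(H(-936) + (-98*(407 + t(13)) - 1*(-1857704)))/(-2453050 + 1230018) = (1914 + (-98*(407 + 0) - 1*(-1857704)))/(-2453050 + 1230018) = (1914 + (-98*407 + 1857704))/(-1223032) = (1914 + (-39886 + 1857704))*(-1/1223032) = (1914 + 1817818)*(-1/1223032) = 1819732*(-1/1223032) = -454933/305758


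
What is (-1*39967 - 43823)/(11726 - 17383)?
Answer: 83790/5657 ≈ 14.812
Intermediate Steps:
(-1*39967 - 43823)/(11726 - 17383) = (-39967 - 43823)/(-5657) = -83790*(-1/5657) = 83790/5657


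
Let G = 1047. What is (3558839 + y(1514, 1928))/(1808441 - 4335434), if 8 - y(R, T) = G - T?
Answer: -1186576/842331 ≈ -1.4087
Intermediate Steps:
y(R, T) = -1039 + T (y(R, T) = 8 - (1047 - T) = 8 + (-1047 + T) = -1039 + T)
(3558839 + y(1514, 1928))/(1808441 - 4335434) = (3558839 + (-1039 + 1928))/(1808441 - 4335434) = (3558839 + 889)/(-2526993) = 3559728*(-1/2526993) = -1186576/842331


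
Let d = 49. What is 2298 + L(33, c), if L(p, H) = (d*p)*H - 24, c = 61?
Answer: 100911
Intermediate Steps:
L(p, H) = -24 + 49*H*p (L(p, H) = (49*p)*H - 24 = 49*H*p - 24 = -24 + 49*H*p)
2298 + L(33, c) = 2298 + (-24 + 49*61*33) = 2298 + (-24 + 98637) = 2298 + 98613 = 100911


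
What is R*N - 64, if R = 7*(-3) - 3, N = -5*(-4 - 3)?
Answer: -904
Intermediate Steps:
N = 35 (N = -5*(-7) = 35)
R = -24 (R = -21 - 3 = -24)
R*N - 64 = -24*35 - 64 = -840 - 64 = -904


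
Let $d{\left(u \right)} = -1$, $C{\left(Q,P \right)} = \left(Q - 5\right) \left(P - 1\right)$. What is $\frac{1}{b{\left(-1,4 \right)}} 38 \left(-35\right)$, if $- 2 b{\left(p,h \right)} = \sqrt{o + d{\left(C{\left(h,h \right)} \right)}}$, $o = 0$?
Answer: $- 2660 i \approx - 2660.0 i$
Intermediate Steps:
$C{\left(Q,P \right)} = \left(-1 + P\right) \left(-5 + Q\right)$ ($C{\left(Q,P \right)} = \left(-5 + Q\right) \left(-1 + P\right) = \left(-1 + P\right) \left(-5 + Q\right)$)
$b{\left(p,h \right)} = - \frac{i}{2}$ ($b{\left(p,h \right)} = - \frac{\sqrt{0 - 1}}{2} = - \frac{\sqrt{-1}}{2} = - \frac{i}{2}$)
$\frac{1}{b{\left(-1,4 \right)}} 38 \left(-35\right) = \frac{1}{\left(- \frac{1}{2}\right) i} 38 \left(-35\right) = 2 i 38 \left(-35\right) = 76 i \left(-35\right) = - 2660 i$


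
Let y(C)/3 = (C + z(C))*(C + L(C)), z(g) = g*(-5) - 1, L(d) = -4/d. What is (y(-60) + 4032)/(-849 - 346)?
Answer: 194701/5975 ≈ 32.586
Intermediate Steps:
z(g) = -1 - 5*g (z(g) = -5*g - 1 = -1 - 5*g)
y(C) = 3*(-1 - 4*C)*(C - 4/C) (y(C) = 3*((C + (-1 - 5*C))*(C - 4/C)) = 3*((-1 - 4*C)*(C - 4/C)) = 3*(-1 - 4*C)*(C - 4/C))
(y(-60) + 4032)/(-849 - 346) = ((48 - 12*(-60)² - 3*(-60) + 12/(-60)) + 4032)/(-849 - 346) = ((48 - 12*3600 + 180 + 12*(-1/60)) + 4032)/(-1195) = ((48 - 43200 + 180 - ⅕) + 4032)*(-1/1195) = (-214861/5 + 4032)*(-1/1195) = -194701/5*(-1/1195) = 194701/5975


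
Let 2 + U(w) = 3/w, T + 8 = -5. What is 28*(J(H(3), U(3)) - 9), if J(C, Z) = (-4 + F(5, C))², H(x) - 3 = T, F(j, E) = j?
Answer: -224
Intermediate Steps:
T = -13 (T = -8 - 5 = -13)
H(x) = -10 (H(x) = 3 - 13 = -10)
U(w) = -2 + 3/w
J(C, Z) = 1 (J(C, Z) = (-4 + 5)² = 1² = 1)
28*(J(H(3), U(3)) - 9) = 28*(1 - 9) = 28*(-8) = -224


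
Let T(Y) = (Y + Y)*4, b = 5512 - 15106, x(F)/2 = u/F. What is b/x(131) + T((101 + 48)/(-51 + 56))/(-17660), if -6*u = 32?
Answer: 41616248807/353200 ≈ 1.1783e+5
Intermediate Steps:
u = -16/3 (u = -1/6*32 = -16/3 ≈ -5.3333)
x(F) = -32/(3*F) (x(F) = 2*(-16/(3*F)) = -32/(3*F))
b = -9594
T(Y) = 8*Y (T(Y) = (2*Y)*4 = 8*Y)
b/x(131) + T((101 + 48)/(-51 + 56))/(-17660) = -9594/((-32/3/131)) + (8*((101 + 48)/(-51 + 56)))/(-17660) = -9594/((-32/3*1/131)) + (8*(149/5))*(-1/17660) = -9594/(-32/393) + (8*(149*(1/5)))*(-1/17660) = -9594*(-393/32) + (8*(149/5))*(-1/17660) = 1885221/16 + (1192/5)*(-1/17660) = 1885221/16 - 298/22075 = 41616248807/353200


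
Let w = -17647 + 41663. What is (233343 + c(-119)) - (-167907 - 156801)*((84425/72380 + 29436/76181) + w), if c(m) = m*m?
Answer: 27924155830601845/3580507 ≈ 7.7989e+9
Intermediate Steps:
c(m) = m²
w = 24016
(233343 + c(-119)) - (-167907 - 156801)*((84425/72380 + 29436/76181) + w) = (233343 + (-119)²) - (-167907 - 156801)*((84425/72380 + 29436/76181) + 24016) = (233343 + 14161) - (-324708)*((84425*(1/72380) + 29436*(1/76181)) + 24016) = 247504 - (-324708)*((1535/1316 + 29436/76181) + 24016) = 247504 - (-324708)*(22239373/14322028 + 24016) = 247504 - (-324708)*343980063821/14322028 = 247504 - 1*(-27923269640797317/3580507) = 247504 + 27923269640797317/3580507 = 27924155830601845/3580507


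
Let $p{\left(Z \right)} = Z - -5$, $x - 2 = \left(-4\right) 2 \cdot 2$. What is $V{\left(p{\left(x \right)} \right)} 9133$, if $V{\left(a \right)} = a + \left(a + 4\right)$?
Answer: $-127862$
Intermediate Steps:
$x = -14$ ($x = 2 + \left(-4\right) 2 \cdot 2 = 2 - 16 = -14$)
$p{\left(Z \right)} = 5 + Z$ ($p{\left(Z \right)} = Z + 5 = 5 + Z$)
$V{\left(a \right)} = 4 + 2 a$ ($V{\left(a \right)} = a + \left(4 + a\right) = 4 + 2 a$)
$V{\left(p{\left(x \right)} \right)} 9133 = \left(4 + 2 \left(5 - 14\right)\right) 9133 = \left(4 + 2 \left(-9\right)\right) 9133 = \left(4 - 18\right) 9133 = \left(-14\right) 9133 = -127862$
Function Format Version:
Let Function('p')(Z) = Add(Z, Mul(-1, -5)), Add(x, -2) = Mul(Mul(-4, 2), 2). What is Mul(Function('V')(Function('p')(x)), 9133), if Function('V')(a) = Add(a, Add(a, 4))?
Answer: -127862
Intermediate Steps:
x = -14 (x = Add(2, Mul(Mul(-4, 2), 2)) = Add(2, Mul(-8, 2)) = Add(2, -16) = -14)
Function('p')(Z) = Add(5, Z) (Function('p')(Z) = Add(Z, 5) = Add(5, Z))
Function('V')(a) = Add(4, Mul(2, a)) (Function('V')(a) = Add(a, Add(4, a)) = Add(4, Mul(2, a)))
Mul(Function('V')(Function('p')(x)), 9133) = Mul(Add(4, Mul(2, Add(5, -14))), 9133) = Mul(Add(4, Mul(2, -9)), 9133) = Mul(Add(4, -18), 9133) = Mul(-14, 9133) = -127862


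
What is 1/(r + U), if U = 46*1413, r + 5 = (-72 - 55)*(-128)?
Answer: 1/81249 ≈ 1.2308e-5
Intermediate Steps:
r = 16251 (r = -5 + (-72 - 55)*(-128) = -5 - 127*(-128) = -5 + 16256 = 16251)
U = 64998
1/(r + U) = 1/(16251 + 64998) = 1/81249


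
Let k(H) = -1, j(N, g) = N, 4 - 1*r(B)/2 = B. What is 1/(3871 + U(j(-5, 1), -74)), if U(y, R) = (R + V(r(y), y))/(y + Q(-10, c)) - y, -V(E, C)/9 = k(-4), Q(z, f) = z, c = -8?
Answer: 3/11641 ≈ 0.00025771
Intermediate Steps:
r(B) = 8 - 2*B
V(E, C) = 9 (V(E, C) = -9*(-1) = 9)
U(y, R) = -y + (9 + R)/(-10 + y) (U(y, R) = (R + 9)/(y - 10) - y = (9 + R)/(-10 + y) - y = -y + (9 + R)/(-10 + y))
1/(3871 + U(j(-5, 1), -74)) = 1/(3871 + (9 - 74 - 1*(-5)² + 10*(-5))/(-10 - 5)) = 1/(3871 + (9 - 74 - 1*25 - 50)/(-15)) = 1/(3871 - (9 - 74 - 25 - 50)/15) = 1/(3871 - 1/15*(-140)) = 1/(3871 + 28/3) = 1/(11641/3) = 3/11641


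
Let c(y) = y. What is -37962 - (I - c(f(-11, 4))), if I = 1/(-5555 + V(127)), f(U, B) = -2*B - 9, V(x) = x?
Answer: -206150011/5428 ≈ -37979.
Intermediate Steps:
f(U, B) = -9 - 2*B
I = -1/5428 (I = 1/(-5555 + 127) = 1/(-5428) = -1/5428 ≈ -0.00018423)
-37962 - (I - c(f(-11, 4))) = -37962 - (-1/5428 - (-9 - 2*4)) = -37962 - (-1/5428 - (-9 - 8)) = -37962 - (-1/5428 - 1*(-17)) = -37962 - (-1/5428 + 17) = -37962 - 1*92275/5428 = -37962 - 92275/5428 = -206150011/5428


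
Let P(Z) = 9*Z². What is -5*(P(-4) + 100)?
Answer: -1220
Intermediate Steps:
-5*(P(-4) + 100) = -5*(9*(-4)² + 100) = -5*(9*16 + 100) = -5*(144 + 100) = -5*244 = -1220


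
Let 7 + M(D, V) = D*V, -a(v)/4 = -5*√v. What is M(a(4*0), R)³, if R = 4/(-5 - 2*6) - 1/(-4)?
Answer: -343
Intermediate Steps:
R = 1/68 (R = 4/(-5 - 12) - 1*(-¼) = 4/(-17) + ¼ = 4*(-1/17) + ¼ = -4/17 + ¼ = 1/68 ≈ 0.014706)
a(v) = 20*√v (a(v) = -(-20)*√v = 20*√v)
M(D, V) = -7 + D*V
M(a(4*0), R)³ = (-7 + (20*√(4*0))*(1/68))³ = (-7 + (20*√0)*(1/68))³ = (-7 + (20*0)*(1/68))³ = (-7 + 0*(1/68))³ = (-7 + 0)³ = (-7)³ = -343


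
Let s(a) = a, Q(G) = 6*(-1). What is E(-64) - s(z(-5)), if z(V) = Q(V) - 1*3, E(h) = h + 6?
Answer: -49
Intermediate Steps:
E(h) = 6 + h
Q(G) = -6
z(V) = -9 (z(V) = -6 - 1*3 = -6 - 3 = -9)
E(-64) - s(z(-5)) = (6 - 64) - 1*(-9) = -58 + 9 = -49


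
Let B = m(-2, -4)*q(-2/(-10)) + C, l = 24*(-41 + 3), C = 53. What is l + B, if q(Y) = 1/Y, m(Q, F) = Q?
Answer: -869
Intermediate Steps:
l = -912 (l = 24*(-38) = -912)
B = 43 (B = -2/((-2/(-10))) + 53 = -2/((-2*(-⅒))) + 53 = -2/⅕ + 53 = -2*5 + 53 = -10 + 53 = 43)
l + B = -912 + 43 = -869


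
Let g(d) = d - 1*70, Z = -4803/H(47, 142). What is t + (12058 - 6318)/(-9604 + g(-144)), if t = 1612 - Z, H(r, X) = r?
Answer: 395368513/230723 ≈ 1713.6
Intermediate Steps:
Z = -4803/47 ≈ -102.19
g(d) = -70 + d (g(d) = d - 70 = -70 + d)
t = 80567/47 (t = 1612 - 1*(-4803/47) = 1612 + 4803/47 = 80567/47 ≈ 1714.2)
t + (12058 - 6318)/(-9604 + g(-144)) = 80567/47 + (12058 - 6318)/(-9604 + (-70 - 144)) = 80567/47 + 5740/(-9604 - 214) = 80567/47 + 5740/(-9818) = 80567/47 + 5740*(-1/9818) = 80567/47 - 2870/4909 = 395368513/230723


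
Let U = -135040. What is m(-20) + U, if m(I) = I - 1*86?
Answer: -135146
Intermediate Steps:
m(I) = -86 + I (m(I) = I - 86 = -86 + I)
m(-20) + U = (-86 - 20) - 135040 = -106 - 135040 = -135146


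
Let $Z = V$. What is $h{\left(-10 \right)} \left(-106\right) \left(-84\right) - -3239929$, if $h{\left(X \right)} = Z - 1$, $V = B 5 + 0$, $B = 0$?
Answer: $3231025$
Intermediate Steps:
$V = 0$ ($V = 0 \cdot 5 + 0 = 0 + 0 = 0$)
$Z = 0$
$h{\left(X \right)} = -1$ ($h{\left(X \right)} = 0 - 1 = -1$)
$h{\left(-10 \right)} \left(-106\right) \left(-84\right) - -3239929 = \left(-1\right) \left(-106\right) \left(-84\right) - -3239929 = 106 \left(-84\right) + 3239929 = -8904 + 3239929 = 3231025$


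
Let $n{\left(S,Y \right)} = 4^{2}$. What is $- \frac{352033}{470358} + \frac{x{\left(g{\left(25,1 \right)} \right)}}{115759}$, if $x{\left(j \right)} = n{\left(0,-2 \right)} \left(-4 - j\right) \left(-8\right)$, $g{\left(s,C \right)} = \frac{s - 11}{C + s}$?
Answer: $- \frac{75172957285}{101118033198} \approx -0.74342$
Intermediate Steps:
$n{\left(S,Y \right)} = 16$
$g{\left(s,C \right)} = \frac{-11 + s}{C + s}$
$x{\left(j \right)} = 512 + 128 j$ ($x{\left(j \right)} = 16 \left(-4 - j\right) \left(-8\right) = \left(-64 - 16 j\right) \left(-8\right) = 512 + 128 j$)
$- \frac{352033}{470358} + \frac{x{\left(g{\left(25,1 \right)} \right)}}{115759} = - \frac{352033}{470358} + \frac{512 + 128 \frac{-11 + 25}{1 + 25}}{115759} = \left(-352033\right) \frac{1}{470358} + \left(512 + 128 \cdot \frac{1}{26} \cdot 14\right) \frac{1}{115759} = - \frac{352033}{470358} + \left(512 + 128 \cdot \frac{1}{26} \cdot 14\right) \frac{1}{115759} = - \frac{352033}{470358} + \left(512 + 128 \cdot \frac{7}{13}\right) \frac{1}{115759} = - \frac{352033}{470358} + \left(512 + \frac{896}{13}\right) \frac{1}{115759} = - \frac{352033}{470358} + \frac{7552}{13} \cdot \frac{1}{115759} = - \frac{352033}{470358} + \frac{7552}{1504867} = - \frac{75172957285}{101118033198}$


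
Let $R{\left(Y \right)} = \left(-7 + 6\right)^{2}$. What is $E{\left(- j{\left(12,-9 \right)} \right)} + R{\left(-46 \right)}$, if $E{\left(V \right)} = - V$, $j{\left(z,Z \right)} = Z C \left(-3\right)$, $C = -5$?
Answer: $-134$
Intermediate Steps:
$R{\left(Y \right)} = 1$ ($R{\left(Y \right)} = \left(-1\right)^{2} = 1$)
$j{\left(z,Z \right)} = 15 Z$ ($j{\left(z,Z \right)} = Z \left(-5\right) \left(-3\right) = - 5 Z \left(-3\right) = 15 Z$)
$E{\left(- j{\left(12,-9 \right)} \right)} + R{\left(-46 \right)} = - \left(-1\right) 15 \left(-9\right) + 1 = - \left(-1\right) \left(-135\right) + 1 = \left(-1\right) 135 + 1 = -135 + 1 = -134$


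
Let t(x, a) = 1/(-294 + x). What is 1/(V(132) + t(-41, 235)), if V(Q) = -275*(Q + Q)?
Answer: -335/24321001 ≈ -1.3774e-5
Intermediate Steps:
V(Q) = -550*Q
1/(V(132) + t(-41, 235)) = 1/(-550*132 + 1/(-294 - 41)) = 1/(-72600 + 1/(-335)) = 1/(-72600 - 1/335) = 1/(-24321001/335) = -335/24321001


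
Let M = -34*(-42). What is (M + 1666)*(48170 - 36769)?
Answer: 35274694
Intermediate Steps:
M = 1428
(M + 1666)*(48170 - 36769) = (1428 + 1666)*(48170 - 36769) = 3094*11401 = 35274694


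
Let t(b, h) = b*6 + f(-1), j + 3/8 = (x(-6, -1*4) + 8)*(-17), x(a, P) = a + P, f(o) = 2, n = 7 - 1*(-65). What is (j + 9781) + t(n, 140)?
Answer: 81989/8 ≈ 10249.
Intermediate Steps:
n = 72 (n = 7 + 65 = 72)
x(a, P) = P + a
j = 269/8 (j = -3/8 + ((-1*4 - 6) + 8)*(-17) = -3/8 + ((-4 - 6) + 8)*(-17) = -3/8 + (-10 + 8)*(-17) = -3/8 - 2*(-17) = -3/8 + 34 = 269/8 ≈ 33.625)
t(b, h) = 2 + 6*b (t(b, h) = b*6 + 2 = 6*b + 2 = 2 + 6*b)
(j + 9781) + t(n, 140) = (269/8 + 9781) + (2 + 6*72) = 78517/8 + (2 + 432) = 78517/8 + 434 = 81989/8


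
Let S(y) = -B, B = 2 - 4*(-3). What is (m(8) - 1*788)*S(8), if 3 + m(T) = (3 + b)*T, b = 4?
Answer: 10290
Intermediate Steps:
B = 14 (B = 2 + 12 = 14)
m(T) = -3 + 7*T (m(T) = -3 + (3 + 4)*T = -3 + 7*T)
S(y) = -14 (S(y) = -1*14 = -14)
(m(8) - 1*788)*S(8) = ((-3 + 7*8) - 1*788)*(-14) = ((-3 + 56) - 788)*(-14) = (53 - 788)*(-14) = -735*(-14) = 10290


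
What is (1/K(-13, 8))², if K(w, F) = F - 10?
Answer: ¼ ≈ 0.25000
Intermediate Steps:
K(w, F) = -10 + F
(1/K(-13, 8))² = (1/(-10 + 8))² = (1/(-2))² = (-½)² = ¼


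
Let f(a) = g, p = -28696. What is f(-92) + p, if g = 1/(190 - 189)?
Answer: -28695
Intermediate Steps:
g = 1 (g = 1/1 = 1)
f(a) = 1
f(-92) + p = 1 - 28696 = -28695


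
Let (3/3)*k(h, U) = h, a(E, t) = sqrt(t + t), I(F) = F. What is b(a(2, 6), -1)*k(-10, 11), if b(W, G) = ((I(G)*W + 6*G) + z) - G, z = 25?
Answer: -200 + 20*sqrt(3) ≈ -165.36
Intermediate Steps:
a(E, t) = sqrt(2)*sqrt(t) (a(E, t) = sqrt(2*t) = sqrt(2)*sqrt(t))
k(h, U) = h
b(W, G) = 25 + 5*G + G*W (b(W, G) = ((G*W + 6*G) + 25) - G = ((6*G + G*W) + 25) - G = (25 + 6*G + G*W) - G = 25 + 5*G + G*W)
b(a(2, 6), -1)*k(-10, 11) = (25 + 5*(-1) - sqrt(2)*sqrt(6))*(-10) = (25 - 5 - 2*sqrt(3))*(-10) = (20 - 2*sqrt(3))*(-10) = -200 + 20*sqrt(3)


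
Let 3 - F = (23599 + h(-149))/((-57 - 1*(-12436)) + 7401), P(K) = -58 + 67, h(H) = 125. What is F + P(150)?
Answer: 53409/4945 ≈ 10.801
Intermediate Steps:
P(K) = 9
F = 8904/4945 (F = 3 - (23599 + 125)/((-57 - 1*(-12436)) + 7401) = 3 - 23724/((-57 + 12436) + 7401) = 3 - 23724/(12379 + 7401) = 3 - 23724/19780 = 3 - 1*5931/4945 = 3 - 5931/4945 = 8904/4945 ≈ 1.8006)
F + P(150) = 8904/4945 + 9 = 53409/4945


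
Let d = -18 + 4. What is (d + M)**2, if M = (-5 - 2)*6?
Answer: 3136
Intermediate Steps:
M = -42 (M = -7*6 = -42)
d = -14
(d + M)**2 = (-14 - 42)**2 = (-56)**2 = 3136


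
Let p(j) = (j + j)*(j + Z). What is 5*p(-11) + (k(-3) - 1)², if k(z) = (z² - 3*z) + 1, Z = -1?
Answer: 1644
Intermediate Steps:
k(z) = 1 + z² - 3*z
p(j) = 2*j*(-1 + j) (p(j) = (j + j)*(j - 1) = (2*j)*(-1 + j) = 2*j*(-1 + j))
5*p(-11) + (k(-3) - 1)² = 5*(2*(-11)*(-1 - 11)) + ((1 + (-3)² - 3*(-3)) - 1)² = 5*(2*(-11)*(-12)) + ((1 + 9 + 9) - 1)² = 5*264 + (19 - 1)² = 1320 + 18² = 1320 + 324 = 1644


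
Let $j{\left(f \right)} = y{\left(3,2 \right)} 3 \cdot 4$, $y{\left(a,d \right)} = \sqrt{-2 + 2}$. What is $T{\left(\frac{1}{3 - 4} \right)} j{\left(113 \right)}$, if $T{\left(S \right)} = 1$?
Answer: $0$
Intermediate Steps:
$y{\left(a,d \right)} = 0$ ($y{\left(a,d \right)} = \sqrt{0} = 0$)
$j{\left(f \right)} = 0$ ($j{\left(f \right)} = 0 \cdot 3 \cdot 4 = 0 \cdot 4 = 0$)
$T{\left(\frac{1}{3 - 4} \right)} j{\left(113 \right)} = 1 \cdot 0 = 0$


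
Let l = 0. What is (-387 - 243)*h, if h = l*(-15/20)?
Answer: 0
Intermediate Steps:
h = 0 (h = 0*(-15/20) = 0*(-15*1/20) = 0*(-3/4) = 0)
(-387 - 243)*h = (-387 - 243)*0 = -630*0 = 0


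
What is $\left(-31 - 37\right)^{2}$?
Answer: $4624$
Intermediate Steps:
$\left(-31 - 37\right)^{2} = \left(-68\right)^{2} = 4624$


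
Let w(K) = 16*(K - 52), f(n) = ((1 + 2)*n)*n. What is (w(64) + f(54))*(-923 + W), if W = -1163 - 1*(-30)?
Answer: -18380640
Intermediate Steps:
W = -1133 (W = -1163 + 30 = -1133)
f(n) = 3*n² (f(n) = (3*n)*n = 3*n²)
w(K) = -832 + 16*K (w(K) = 16*(-52 + K) = -832 + 16*K)
(w(64) + f(54))*(-923 + W) = ((-832 + 16*64) + 3*54²)*(-923 - 1133) = ((-832 + 1024) + 3*2916)*(-2056) = (192 + 8748)*(-2056) = 8940*(-2056) = -18380640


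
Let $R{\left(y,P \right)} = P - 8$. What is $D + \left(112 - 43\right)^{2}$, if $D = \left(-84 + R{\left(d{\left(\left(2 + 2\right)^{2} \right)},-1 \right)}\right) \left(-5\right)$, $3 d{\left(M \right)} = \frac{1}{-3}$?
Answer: $5226$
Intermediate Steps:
$d{\left(M \right)} = - \frac{1}{9}$ ($d{\left(M \right)} = \frac{1}{3 \left(-3\right)} = \frac{1}{3} \left(- \frac{1}{3}\right) = - \frac{1}{9}$)
$R{\left(y,P \right)} = -8 + P$
$D = 465$ ($D = \left(-84 - 9\right) \left(-5\right) = \left(-93\right) \left(-5\right) = 465$)
$D + \left(112 - 43\right)^{2} = 465 + \left(112 - 43\right)^{2} = 465 + 69^{2} = 465 + 4761 = 5226$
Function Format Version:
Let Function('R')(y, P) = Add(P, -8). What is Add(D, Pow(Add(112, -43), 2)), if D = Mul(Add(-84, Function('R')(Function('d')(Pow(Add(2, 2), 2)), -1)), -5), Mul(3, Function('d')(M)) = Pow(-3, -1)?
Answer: 5226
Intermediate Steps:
Function('d')(M) = Rational(-1, 9) (Function('d')(M) = Mul(Rational(1, 3), Pow(-3, -1)) = Mul(Rational(1, 3), Rational(-1, 3)) = Rational(-1, 9))
Function('R')(y, P) = Add(-8, P)
D = 465 (D = Mul(Add(-84, Add(-8, -1)), -5) = Mul(Add(-84, -9), -5) = Mul(-93, -5) = 465)
Add(D, Pow(Add(112, -43), 2)) = Add(465, Pow(Add(112, -43), 2)) = Add(465, Pow(69, 2)) = Add(465, 4761) = 5226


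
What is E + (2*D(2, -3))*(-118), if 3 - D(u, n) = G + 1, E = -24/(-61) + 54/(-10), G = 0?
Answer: -145487/305 ≈ -477.01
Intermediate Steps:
E = -1527/305 (E = -24*(-1/61) + 54*(-1/10) = 24/61 - 27/5 = -1527/305 ≈ -5.0066)
D(u, n) = 2 (D(u, n) = 3 - (0 + 1) = 3 - 1*1 = 3 - 1 = 2)
E + (2*D(2, -3))*(-118) = -1527/305 + (2*2)*(-118) = -1527/305 + 4*(-118) = -1527/305 - 472 = -145487/305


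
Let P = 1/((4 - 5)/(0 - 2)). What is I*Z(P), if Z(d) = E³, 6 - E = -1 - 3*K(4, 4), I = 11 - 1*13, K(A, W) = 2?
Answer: -4394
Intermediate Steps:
I = -2 (I = 11 - 13 = -2)
E = 13 (E = 6 - (-1 - 3*2) = 6 - (-1 - 6) = 6 - 1*(-7) = 6 + 7 = 13)
P = 2 (P = 1/(-1/(-2)) = 1/(-1*(-½)) = 1/(½) = 2)
Z(d) = 2197 (Z(d) = 13³ = 2197)
I*Z(P) = -2*2197 = -4394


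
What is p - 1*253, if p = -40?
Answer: -293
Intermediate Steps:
p - 1*253 = -40 - 1*253 = -40 - 253 = -293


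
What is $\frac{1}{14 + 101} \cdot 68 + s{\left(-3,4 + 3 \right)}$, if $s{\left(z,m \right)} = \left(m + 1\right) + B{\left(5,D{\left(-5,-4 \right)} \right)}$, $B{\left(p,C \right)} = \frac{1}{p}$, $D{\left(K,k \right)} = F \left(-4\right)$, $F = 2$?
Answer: $\frac{1011}{115} \approx 8.7913$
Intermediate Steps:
$D{\left(K,k \right)} = -8$ ($D{\left(K,k \right)} = 2 \left(-4\right) = -8$)
$s{\left(z,m \right)} = \frac{6}{5} + m$ ($s{\left(z,m \right)} = \left(m + 1\right) + \frac{1}{5} = \left(1 + m\right) + \frac{1}{5} = \frac{6}{5} + m$)
$\frac{1}{14 + 101} \cdot 68 + s{\left(-3,4 + 3 \right)} = \frac{1}{14 + 101} \cdot 68 + \left(\frac{6}{5} + \left(4 + 3\right)\right) = \frac{1}{115} \cdot 68 + \left(\frac{6}{5} + 7\right) = \frac{1}{115} \cdot 68 + \frac{41}{5} = \frac{68}{115} + \frac{41}{5} = \frac{1011}{115}$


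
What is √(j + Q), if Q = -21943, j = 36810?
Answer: √14867 ≈ 121.93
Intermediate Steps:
√(j + Q) = √(36810 - 21943) = √14867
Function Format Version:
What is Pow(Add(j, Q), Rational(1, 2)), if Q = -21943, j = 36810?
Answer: Pow(14867, Rational(1, 2)) ≈ 121.93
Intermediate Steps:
Pow(Add(j, Q), Rational(1, 2)) = Pow(Add(36810, -21943), Rational(1, 2)) = Pow(14867, Rational(1, 2))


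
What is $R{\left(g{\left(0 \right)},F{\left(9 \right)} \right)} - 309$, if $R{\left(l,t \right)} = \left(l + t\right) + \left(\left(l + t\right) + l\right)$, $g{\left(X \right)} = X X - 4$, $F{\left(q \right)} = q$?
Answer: $-303$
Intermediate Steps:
$g{\left(X \right)} = -4 + X^{2}$ ($g{\left(X \right)} = X^{2} - 4 = -4 + X^{2}$)
$R{\left(l,t \right)} = 2 t + 3 l$ ($R{\left(l,t \right)} = \left(l + t\right) + \left(t + 2 l\right) = 2 t + 3 l$)
$R{\left(g{\left(0 \right)},F{\left(9 \right)} \right)} - 309 = \left(2 \cdot 9 + 3 \left(-4 + 0^{2}\right)\right) - 309 = \left(18 + 3 \left(-4 + 0\right)\right) - 309 = \left(18 + 3 \left(-4\right)\right) - 309 = \left(18 - 12\right) - 309 = 6 - 309 = -303$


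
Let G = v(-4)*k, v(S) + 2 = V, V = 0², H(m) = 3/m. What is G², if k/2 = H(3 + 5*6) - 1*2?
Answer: 7056/121 ≈ 58.314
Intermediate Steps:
k = -42/11 (k = 2*(3/(3 + 5*6) - 1*2) = 2*(3/(3 + 30) - 2) = 2*(3/33 - 2) = 2*(3*(1/33) - 2) = 2*(1/11 - 2) = 2*(-21/11) = -42/11 ≈ -3.8182)
V = 0
v(S) = -2 (v(S) = -2 + 0 = -2)
G = 84/11 (G = -2*(-42/11) = 84/11 ≈ 7.6364)
G² = (84/11)² = 7056/121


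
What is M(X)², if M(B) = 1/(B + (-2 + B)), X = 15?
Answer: 1/784 ≈ 0.0012755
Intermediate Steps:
M(B) = 1/(-2 + 2*B)
M(X)² = (1/(2*(-1 + 15)))² = ((½)/14)² = ((½)*(1/14))² = (1/28)² = 1/784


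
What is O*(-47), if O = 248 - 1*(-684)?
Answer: -43804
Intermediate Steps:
O = 932 (O = 248 + 684 = 932)
O*(-47) = 932*(-47) = -43804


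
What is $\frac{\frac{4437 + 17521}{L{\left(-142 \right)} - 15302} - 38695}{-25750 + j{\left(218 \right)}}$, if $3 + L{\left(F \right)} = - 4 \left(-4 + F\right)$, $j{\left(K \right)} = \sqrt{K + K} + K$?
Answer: $\frac{3636082671299}{2399090894487} + \frac{569651053 \sqrt{109}}{4798181788974} \approx 1.5168$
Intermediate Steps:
$j{\left(K \right)} = K + \sqrt{2} \sqrt{K}$ ($j{\left(K \right)} = \sqrt{2 K} + K = \sqrt{2} \sqrt{K} + K = K + \sqrt{2} \sqrt{K}$)
$L{\left(F \right)} = 13 - 4 F$ ($L{\left(F \right)} = -3 - 4 \left(-4 + F\right) = -3 - \left(-16 + 4 F\right) = 13 - 4 F$)
$\frac{\frac{4437 + 17521}{L{\left(-142 \right)} - 15302} - 38695}{-25750 + j{\left(218 \right)}} = \frac{\frac{4437 + 17521}{\left(13 - -568\right) - 15302} - 38695}{-25750 + \left(218 + \sqrt{2} \sqrt{218}\right)} = \frac{\frac{21958}{\left(13 + 568\right) - 15302} - 38695}{-25750 + \left(218 + 2 \sqrt{109}\right)} = \frac{\frac{21958}{581 - 15302} - 38695}{-25532 + 2 \sqrt{109}} = \frac{\frac{21958}{-14721} - 38695}{-25532 + 2 \sqrt{109}} = \frac{21958 \left(- \frac{1}{14721}\right) - 38695}{-25532 + 2 \sqrt{109}} = \frac{- \frac{21958}{14721} - 38695}{-25532 + 2 \sqrt{109}} = - \frac{569651053}{14721 \left(-25532 + 2 \sqrt{109}\right)}$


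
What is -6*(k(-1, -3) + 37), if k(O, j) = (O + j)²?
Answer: -318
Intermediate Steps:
-6*(k(-1, -3) + 37) = -6*((-1 - 3)² + 37) = -6*((-4)² + 37) = -6*(16 + 37) = -6*53 = -318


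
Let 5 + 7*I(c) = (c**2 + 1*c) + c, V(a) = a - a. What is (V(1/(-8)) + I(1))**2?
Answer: 4/49 ≈ 0.081633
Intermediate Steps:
V(a) = 0
I(c) = -5/7 + c**2/7 + 2*c/7 (I(c) = -5/7 + ((c**2 + 1*c) + c)/7 = -5/7 + ((c**2 + c) + c)/7 = -5/7 + ((c + c**2) + c)/7 = -5/7 + (c**2 + 2*c)/7 = -5/7 + (c**2/7 + 2*c/7) = -5/7 + c**2/7 + 2*c/7)
(V(1/(-8)) + I(1))**2 = (0 + (-5/7 + (1/7)*1**2 + (2/7)*1))**2 = (0 + (-5/7 + (1/7)*1 + 2/7))**2 = (0 + (-5/7 + 1/7 + 2/7))**2 = (0 - 2/7)**2 = (-2/7)**2 = 4/49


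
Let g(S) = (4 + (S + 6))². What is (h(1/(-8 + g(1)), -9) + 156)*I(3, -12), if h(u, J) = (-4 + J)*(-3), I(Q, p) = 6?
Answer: 1170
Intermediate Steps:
g(S) = (10 + S)² (g(S) = (4 + (6 + S))² = (10 + S)²)
h(u, J) = 12 - 3*J
(h(1/(-8 + g(1)), -9) + 156)*I(3, -12) = ((12 - 3*(-9)) + 156)*6 = ((12 + 27) + 156)*6 = (39 + 156)*6 = 195*6 = 1170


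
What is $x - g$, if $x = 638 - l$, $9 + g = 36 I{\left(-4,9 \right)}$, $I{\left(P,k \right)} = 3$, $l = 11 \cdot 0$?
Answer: $539$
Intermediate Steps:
$l = 0$
$g = 99$ ($g = -9 + 36 \cdot 3 = -9 + 108 = 99$)
$x = 638$ ($x = 638 - 0 = 638 + 0 = 638$)
$x - g = 638 - 99 = 539$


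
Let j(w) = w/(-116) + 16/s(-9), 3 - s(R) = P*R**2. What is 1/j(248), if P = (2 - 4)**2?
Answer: -9309/20366 ≈ -0.45709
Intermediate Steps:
P = 4 (P = (-2)**2 = 4)
s(R) = 3 - 4*R**2
j(w) = -16/321 - w/116 (j(w) = w/(-116) + 16/(3 - 4*(-9)**2) = w*(-1/116) + 16/(3 - 4*81) = -w/116 + 16/(3 - 324) = -w/116 + 16/(-321) = -w/116 + 16*(-1/321) = -w/116 - 16/321 = -16/321 - w/116)
1/j(248) = 1/(-16/321 - 1/116*248) = 1/(-16/321 - 62/29) = 1/(-20366/9309) = -9309/20366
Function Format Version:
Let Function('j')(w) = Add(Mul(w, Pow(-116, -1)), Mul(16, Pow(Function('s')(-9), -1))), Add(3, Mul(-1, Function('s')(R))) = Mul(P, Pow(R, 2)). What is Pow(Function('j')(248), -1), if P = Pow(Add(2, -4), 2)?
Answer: Rational(-9309, 20366) ≈ -0.45709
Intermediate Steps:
P = 4 (P = Pow(-2, 2) = 4)
Function('s')(R) = Add(3, Mul(-4, Pow(R, 2))) (Function('s')(R) = Add(3, Mul(-1, Mul(4, Pow(R, 2)))) = Add(3, Mul(-4, Pow(R, 2))))
Function('j')(w) = Add(Rational(-16, 321), Mul(Rational(-1, 116), w)) (Function('j')(w) = Add(Mul(w, Pow(-116, -1)), Mul(16, Pow(Add(3, Mul(-4, Pow(-9, 2))), -1))) = Add(Mul(w, Rational(-1, 116)), Mul(16, Pow(Add(3, Mul(-4, 81)), -1))) = Add(Mul(Rational(-1, 116), w), Mul(16, Pow(Add(3, -324), -1))) = Add(Mul(Rational(-1, 116), w), Mul(16, Pow(-321, -1))) = Add(Mul(Rational(-1, 116), w), Mul(16, Rational(-1, 321))) = Add(Mul(Rational(-1, 116), w), Rational(-16, 321)) = Add(Rational(-16, 321), Mul(Rational(-1, 116), w)))
Pow(Function('j')(248), -1) = Pow(Add(Rational(-16, 321), Mul(Rational(-1, 116), 248)), -1) = Pow(Add(Rational(-16, 321), Rational(-62, 29)), -1) = Pow(Rational(-20366, 9309), -1) = Rational(-9309, 20366)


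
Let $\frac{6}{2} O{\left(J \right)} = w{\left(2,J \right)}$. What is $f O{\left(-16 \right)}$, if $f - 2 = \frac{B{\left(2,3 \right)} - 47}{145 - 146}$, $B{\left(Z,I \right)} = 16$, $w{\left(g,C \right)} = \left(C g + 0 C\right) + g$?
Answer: $-330$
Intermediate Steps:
$w{\left(g,C \right)} = g + C g$ ($w{\left(g,C \right)} = \left(C g + 0\right) + g = C g + g = g + C g$)
$O{\left(J \right)} = \frac{2}{3} + \frac{2 J}{3}$ ($O{\left(J \right)} = \frac{2 \left(1 + J\right)}{3} = \frac{2 + 2 J}{3} = \frac{2}{3} + \frac{2 J}{3}$)
$f = 33$ ($f = 2 + \frac{16 - 47}{145 - 146} = 2 - \frac{31}{-1} = 2 - -31 = 2 + 31 = 33$)
$f O{\left(-16 \right)} = 33 \left(\frac{2}{3} + \frac{2}{3} \left(-16\right)\right) = 33 \left(\frac{2}{3} - \frac{32}{3}\right) = 33 \left(-10\right) = -330$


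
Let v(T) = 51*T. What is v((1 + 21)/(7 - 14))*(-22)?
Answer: 24684/7 ≈ 3526.3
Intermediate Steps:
v((1 + 21)/(7 - 14))*(-22) = (51*((1 + 21)/(7 - 14)))*(-22) = (51*(22/(-7)))*(-22) = (51*(22*(-⅐)))*(-22) = (51*(-22/7))*(-22) = -1122/7*(-22) = 24684/7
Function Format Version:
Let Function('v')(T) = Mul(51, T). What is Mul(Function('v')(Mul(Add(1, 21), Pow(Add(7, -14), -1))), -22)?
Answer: Rational(24684, 7) ≈ 3526.3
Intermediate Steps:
Mul(Function('v')(Mul(Add(1, 21), Pow(Add(7, -14), -1))), -22) = Mul(Mul(51, Mul(Add(1, 21), Pow(Add(7, -14), -1))), -22) = Mul(Mul(51, Mul(22, Pow(-7, -1))), -22) = Mul(Mul(51, Mul(22, Rational(-1, 7))), -22) = Mul(Mul(51, Rational(-22, 7)), -22) = Mul(Rational(-1122, 7), -22) = Rational(24684, 7)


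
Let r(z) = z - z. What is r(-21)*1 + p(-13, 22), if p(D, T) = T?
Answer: 22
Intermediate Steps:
r(z) = 0
r(-21)*1 + p(-13, 22) = 0*1 + 22 = 0 + 22 = 22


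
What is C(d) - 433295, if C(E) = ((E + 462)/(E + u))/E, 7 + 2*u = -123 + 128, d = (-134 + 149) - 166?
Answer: -9944986529/22952 ≈ -4.3330e+5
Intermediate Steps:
d = -151 (d = 15 - 166 = -151)
u = -1 (u = -7/2 + (-123 + 128)/2 = -7/2 + (½)*5 = -7/2 + 5/2 = -1)
C(E) = (462 + E)/(E*(-1 + E)) (C(E) = ((E + 462)/(E - 1))/E = ((462 + E)/(-1 + E))/E = (462 + E)/(E*(-1 + E)))
C(d) - 433295 = (462 - 151)/((-151)*(-1 - 151)) - 433295 = -1/151*311/(-152) - 433295 = -1/151*(-1/152)*311 - 433295 = 311/22952 - 433295 = -9944986529/22952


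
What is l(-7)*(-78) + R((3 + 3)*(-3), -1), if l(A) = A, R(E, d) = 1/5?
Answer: 2731/5 ≈ 546.20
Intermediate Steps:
R(E, d) = 1/5
l(-7)*(-78) + R((3 + 3)*(-3), -1) = -7*(-78) + 1/5 = 546 + 1/5 = 2731/5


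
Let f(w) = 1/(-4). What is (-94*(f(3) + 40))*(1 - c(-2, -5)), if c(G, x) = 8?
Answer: 52311/2 ≈ 26156.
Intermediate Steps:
f(w) = -¼
(-94*(f(3) + 40))*(1 - c(-2, -5)) = (-94*(-¼ + 40))*(1 - 1*8) = (-94*159/4)*(1 - 8) = -7473/2*(-7) = 52311/2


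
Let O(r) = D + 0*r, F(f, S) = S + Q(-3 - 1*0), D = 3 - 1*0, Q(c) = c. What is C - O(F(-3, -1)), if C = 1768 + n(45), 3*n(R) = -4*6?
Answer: 1757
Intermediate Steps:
n(R) = -8 (n(R) = (-4*6)/3 = (1/3)*(-24) = -8)
D = 3 (D = 3 + 0 = 3)
F(f, S) = -3 + S (F(f, S) = S + (-3 - 1*0) = S + (-3 + 0) = S - 3 = -3 + S)
O(r) = 3 (O(r) = 3 + 0*r = 3 + 0 = 3)
C = 1760 (C = 1768 - 8 = 1760)
C - O(F(-3, -1)) = 1760 - 1*3 = 1760 - 3 = 1757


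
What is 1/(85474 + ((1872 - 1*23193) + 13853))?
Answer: 1/78006 ≈ 1.2820e-5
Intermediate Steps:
1/(85474 + ((1872 - 1*23193) + 13853)) = 1/(85474 + ((1872 - 23193) + 13853)) = 1/(85474 + (-21321 + 13853)) = 1/(85474 - 7468) = 1/78006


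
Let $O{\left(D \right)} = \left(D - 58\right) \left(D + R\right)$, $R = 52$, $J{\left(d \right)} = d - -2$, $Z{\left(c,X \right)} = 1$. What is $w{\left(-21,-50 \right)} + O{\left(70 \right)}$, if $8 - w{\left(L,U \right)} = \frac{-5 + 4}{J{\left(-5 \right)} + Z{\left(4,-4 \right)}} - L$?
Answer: $\frac{2901}{2} \approx 1450.5$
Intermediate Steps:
$J{\left(d \right)} = 2 + d$ ($J{\left(d \right)} = d + 2 = 2 + d$)
$w{\left(L,U \right)} = \frac{15}{2} + L$ ($w{\left(L,U \right)} = 8 - \left(\frac{-5 + 4}{\left(2 - 5\right) + 1} - L\right) = 8 - \left(- \frac{1}{-3 + 1} - L\right) = 8 - \left(- \frac{1}{-2} - L\right) = 8 - \left(\left(-1\right) \left(- \frac{1}{2}\right) - L\right) = 8 - \left(\frac{1}{2} - L\right) = 8 + \left(- \frac{1}{2} + L\right) = \frac{15}{2} + L$)
$O{\left(D \right)} = \left(-58 + D\right) \left(52 + D\right)$ ($O{\left(D \right)} = \left(D - 58\right) \left(D + 52\right) = \left(-58 + D\right) \left(52 + D\right)$)
$w{\left(-21,-50 \right)} + O{\left(70 \right)} = \left(\frac{15}{2} - 21\right) - \left(3436 - 4900\right) = - \frac{27}{2} - -1464 = - \frac{27}{2} + 1464 = \frac{2901}{2}$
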